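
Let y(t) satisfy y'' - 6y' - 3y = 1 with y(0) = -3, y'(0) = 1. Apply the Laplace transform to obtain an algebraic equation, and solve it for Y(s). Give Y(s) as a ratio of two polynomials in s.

Y(s) = (-3*s^2 + 19*s + 1)/(s^3 - 6*s^2 - 3*s)

Transform both sides with L{·}.
Using L{y''} = s^2 Y - s·y(0) - y'(0) and L{y'} = sY - y(0), with y(0) = -3, y'(0) = 1, the left side becomes (s^2 - 6*s - 3)Y - (-3*s + 19).
The right side is L{1} = 1/s.
So (s^2 - 6*s - 3)Y = 1/s + (-3*s + 19).
Isolate Y and clear denominators.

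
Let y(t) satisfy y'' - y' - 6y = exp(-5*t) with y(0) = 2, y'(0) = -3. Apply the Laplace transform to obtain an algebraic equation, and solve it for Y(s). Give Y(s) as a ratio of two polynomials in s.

Take the Laplace transform of both sides.
With L{y''} = s^2 Y - s·y(0) - y'(0) and L{y'} = sY - y(0), with y(0) = 2, y'(0) = -3: the LHS transforms to (s^2 - s - 6)Y - (2*s - 5).
The right side is L{exp(-5*t)} = 1/(s + 5).
So (s^2 - s - 6)Y = 1/(s + 5) + (2*s - 5).
Solve for Y(s) and write it as one ratio of polynomials.

Y(s) = (2*s^2 + 5*s - 24)/(s^3 + 4*s^2 - 11*s - 30)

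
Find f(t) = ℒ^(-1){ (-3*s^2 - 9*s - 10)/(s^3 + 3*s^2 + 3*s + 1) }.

Factor the denominator: s^3 + 3*s^2 + 3*s + 1 = (s + 1)^3.
Partial fraction decomposition gives [-3/(s + 1)] + [-3/(s + 1)^2] + [-4/(s + 1)^3].
Invert each term: -3/(s + 1) ↔ -3e^(-t); -3/(s + 1)^2 ↔ -3t·e^(-t); -4/(s + 1)^3 ↔ (-2)t^2·e^(-t).

f(t) = -2*t^2*exp(-t) - 3*t*exp(-t) - 3*exp(-t)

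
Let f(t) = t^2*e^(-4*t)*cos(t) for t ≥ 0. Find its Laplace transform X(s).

X(s) = 2*(s + 4)*(s^2 + 8*s + 13)/(s^2 + 8*s + 17)^3

L{cos(t)} = s/(s^2 + 1).
Multiplying by e^(-4t) shifts s → s + 4, so L{e^(-4*t)*cos(t)} = (s + 4)/((s + 4)^2 + 1).
Then apply L{t^2·g(t)} = (-1)^2 d^2/ds^2[G(s)] with G(s) = (s + 4)/((s + 4)^2 + 1):
differentiating 2 times and applying the sign gives 2*(s + 4)*(s^2 + 8*s + 13)/(s^2 + 8*s + 17)^3.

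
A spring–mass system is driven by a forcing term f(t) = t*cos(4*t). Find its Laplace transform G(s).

L{cos(4t)} = s/(s^2 + 16).
Then apply L{t·g(t)} = -d/ds[H(s)] with H(s) = s/(s^2 + 16):
differentiating 1 time and applying the sign gives (s - 4)*(s + 4)/(s^2 + 16)^2.

G(s) = (s - 4)*(s + 4)/(s^2 + 16)^2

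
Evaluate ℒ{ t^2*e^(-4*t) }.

L{e^(-4t)} = 1/(s + 4).
Then apply L{t^2·g(t)} = (-1)^2 d^2/ds^2[H(s)] with H(s) = 1/(s + 4):
differentiating 2 times and applying the sign gives 2/(s + 4)^3.

2/(s + 4)^3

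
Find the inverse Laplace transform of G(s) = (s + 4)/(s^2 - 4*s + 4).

Factor the denominator: s^2 - 4*s + 4 = (s - 2)^2.
Partial fraction decomposition gives [1/(s - 2)] + [6/(s - 2)^2].
Invert each term: 1/(s - 2) ↔ e^(2t); 6/(s - 2)^2 ↔ 6t·e^(2t).

6*t*exp(2*t) + exp(2*t)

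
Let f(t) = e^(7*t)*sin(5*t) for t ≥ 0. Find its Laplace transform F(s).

F(s) = 5/((s - 7)^2 + 25)

L{sin(5t)} = 5/(s^2 + 25).
By the first shifting theorem, multiplying by e^(7t) replaces s with s - 7.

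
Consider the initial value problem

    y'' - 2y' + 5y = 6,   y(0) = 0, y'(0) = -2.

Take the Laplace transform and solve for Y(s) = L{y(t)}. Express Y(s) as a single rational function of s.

Y(s) = (-2*s + 6)/(s^3 - 2*s^2 + 5*s)

Laplace-transform each side.
The derivative rules (L{y''} = s^2 Y - s·y(0) - y'(0) and L{y'} = sY - y(0), with y(0) = 0, y'(0) = -2) turn the left side into (s^2 - 2*s + 5)Y - (-2).
The right side is L{6} = 6/s.
So (s^2 - 2*s + 5)Y = 6/s + (-2).
Divide through and combine into a single rational function.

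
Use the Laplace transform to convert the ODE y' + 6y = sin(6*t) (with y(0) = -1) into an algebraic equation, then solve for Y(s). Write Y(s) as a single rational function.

Apply the Laplace transform to the equation.
With L{y'} = sY - y(0) = sY - (-1): the LHS transforms to (s + 6)Y - (-1).
The right side is L{sin(6*t)} = 6/(s^2 + 36).
So (s + 6)Y = 6/(s^2 + 36) + (-1).
Solve for Y(s) and write it as one ratio of polynomials.

Y(s) = (-s^2 - 30)/(s^3 + 6*s^2 + 36*s + 216)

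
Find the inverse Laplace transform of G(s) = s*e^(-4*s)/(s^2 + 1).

Heaviside(t - 4)*(cos(t - 4))

The factor e^(-4s) signals a time shift by c = 4 (second shifting theorem).
L{cos(t)} = s/(s^2 + 1), so L^-1{s/(s^2 + 1)} = cos(t).
Hence the inverse is u(t - 4) times that function evaluated at t - 4.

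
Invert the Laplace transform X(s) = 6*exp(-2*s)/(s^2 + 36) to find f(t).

f(t) = Heaviside(t - 2)*(sin(6*t - 12))

The factor e^(-2s) signals a time shift by c = 2 (second shifting theorem).
L{sin(6t)} = 6/(s^2 + 36), so L^-1{6/(s^2 + 36)} = sin(6*t).
Hence the inverse is u(t - 2) times that function evaluated at t - 2.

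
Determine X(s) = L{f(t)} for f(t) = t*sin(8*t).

X(s) = 16*s/(s^2 + 64)^2

L{sin(8t)} = 8/(s^2 + 64).
Then apply L{t·g(t)} = -d/ds[G(s)] with G(s) = 8/(s^2 + 64):
differentiating 1 time and applying the sign gives 16*s/(s^2 + 64)^2.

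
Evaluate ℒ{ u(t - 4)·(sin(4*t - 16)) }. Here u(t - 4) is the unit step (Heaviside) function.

4*exp(-4*s)/(s^2 + 16)

By the second shifting theorem, L{u(t - c)·g(t - c)} = e^(-cs)·G(s) with c = 4 and G(s) = L{g(t)}.
L{sin(4t)} = 4/(s^2 + 16).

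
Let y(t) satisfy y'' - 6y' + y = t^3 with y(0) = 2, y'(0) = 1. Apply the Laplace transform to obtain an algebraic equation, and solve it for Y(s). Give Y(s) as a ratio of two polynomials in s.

Laplace-transform each side.
Using L{y''} = s^2 Y - s·y(0) - y'(0) and L{y'} = sY - y(0), with y(0) = 2, y'(0) = 1, the left side becomes (s^2 - 6*s + 1)Y - (2*s - 11).
The right side is L{t^3} = 6/s^4.
So (s^2 - 6*s + 1)Y = 6/s^4 + (2*s - 11).
Divide through and combine into a single rational function.

Y(s) = (2*s^5 - 11*s^4 + 6)/(s^6 - 6*s^5 + s^4)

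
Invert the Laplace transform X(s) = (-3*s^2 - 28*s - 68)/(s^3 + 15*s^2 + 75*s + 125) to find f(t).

f(t) = -3*t^2*exp(-5*t)/2 + 2*t*exp(-5*t) - 3*exp(-5*t)

Factor the denominator: s^3 + 15*s^2 + 75*s + 125 = (s + 5)^3.
Partial fraction decomposition gives [-3/(s + 5)] + [2/(s + 5)^2] + [-3/(s + 5)^3].
Invert each term: -3/(s + 5) ↔ -3e^(-5t); 2/(s + 5)^2 ↔ 2t·e^(-5t); -3/(s + 5)^3 ↔ (-3/2)t^2·e^(-5t).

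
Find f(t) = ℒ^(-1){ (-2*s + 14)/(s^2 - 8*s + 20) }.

Complete the square in the denominator: s^2 - 8*s + 20 = (s - 4)^2 + 2^2.
Split the numerator to match: -2*s + 14 = -2·(s - 4) + 3·2.
Invert each term: -2·(s - 4)/((s - 4)^2 + 4) ↔ -2e^(4t)cos(2t); 3·2/((s - 4)^2 + 4) ↔ 3e^(4t)sin(2t).

f(t) = 3*exp(4*t)*sin(2*t) - 2*exp(4*t)*cos(2*t)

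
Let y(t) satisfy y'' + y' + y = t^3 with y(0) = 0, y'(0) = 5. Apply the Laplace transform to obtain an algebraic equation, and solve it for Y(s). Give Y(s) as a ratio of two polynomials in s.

Y(s) = (5*s^4 + 6)/(s^6 + s^5 + s^4)

Take the Laplace transform of both sides.
The derivative rules (L{y''} = s^2 Y - s·y(0) - y'(0) and L{y'} = sY - y(0), with y(0) = 0, y'(0) = 5) turn the left side into (s^2 + s + 1)Y - (5).
The right side is L{t^3} = 6/s^4.
So (s^2 + s + 1)Y = 6/s^4 + (5).
Solve for Y(s) and write it as one ratio of polynomials.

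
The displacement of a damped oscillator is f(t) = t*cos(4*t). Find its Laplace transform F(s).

L{cos(4t)} = s/(s^2 + 16).
Then apply L{t·g(t)} = -d/ds[G(s)] with G(s) = s/(s^2 + 16):
differentiating 1 time and applying the sign gives (s - 4)*(s + 4)/(s^2 + 16)^2.

F(s) = (s - 4)*(s + 4)/(s^2 + 16)^2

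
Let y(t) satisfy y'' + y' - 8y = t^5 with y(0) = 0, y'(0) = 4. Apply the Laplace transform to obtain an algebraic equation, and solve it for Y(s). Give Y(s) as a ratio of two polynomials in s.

Y(s) = (4*s^6 + 120)/(s^8 + s^7 - 8*s^6)

Transform both sides with L{·}.
With L{y''} = s^2 Y - s·y(0) - y'(0) and L{y'} = sY - y(0), with y(0) = 0, y'(0) = 4: the LHS transforms to (s^2 + s - 8)Y - (4).
The right side is L{t^5} = 120/s^6.
So (s^2 + s - 8)Y = 120/s^6 + (4).
Isolate Y and clear denominators.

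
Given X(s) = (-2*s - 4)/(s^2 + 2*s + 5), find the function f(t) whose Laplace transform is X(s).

f(t) = -exp(-t)*sin(2*t) - 2*exp(-t)*cos(2*t)

Complete the square in the denominator: s^2 + 2*s + 5 = (s + 1)^2 + 2^2.
Split the numerator to match: -2*s - 4 = -2·(s + 1) - 1·2.
Invert each term: -2·(s + 1)/((s + 1)^2 + 4) ↔ -2e^(-t)cos(2t); -1·2/((s + 1)^2 + 4) ↔ -e^(-t)sin(2t).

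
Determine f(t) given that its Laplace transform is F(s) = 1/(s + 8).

Since L{e^(-8t)} = 1/(s + 8), the inverse is e^(-8*t).

f(t) = exp(-8*t)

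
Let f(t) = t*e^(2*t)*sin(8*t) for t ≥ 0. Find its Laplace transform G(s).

L{sin(8t)} = 8/(s^2 + 64).
Multiplying by e^(2t) shifts s → s - 2, so L{e^(2*t)*sin(8*t)} = 8/((s - 2)^2 + 64).
Then apply L{t·g(t)} = -d/ds[H(s)] with H(s) = 8/((s - 2)^2 + 64):
differentiating 1 time and applying the sign gives 16*(s - 2)/(s^2 - 4*s + 68)^2.

G(s) = 16*(s - 2)/(s^2 - 4*s + 68)^2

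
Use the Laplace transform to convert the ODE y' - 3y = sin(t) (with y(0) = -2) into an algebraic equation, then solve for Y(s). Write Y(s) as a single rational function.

Laplace-transform each side.
Using L{y'} = sY - y(0) = sY - (-2), the left side becomes (s - 3)Y - (-2).
The right side is L{sin(t)} = 1/(s^2 + 1).
So (s - 3)Y = 1/(s^2 + 1) + (-2).
Solve for Y(s) and write it as one ratio of polynomials.

Y(s) = (-2*s^2 - 1)/(s^3 - 3*s^2 + s - 3)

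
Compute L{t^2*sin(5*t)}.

10*(3*s^2 - 25)/(s^2 + 25)^3

L{sin(5t)} = 5/(s^2 + 25).
Then apply L{t^2·g(t)} = (-1)^2 d^2/ds^2[H(s)] with H(s) = 5/(s^2 + 25):
differentiating 2 times and applying the sign gives 10*(3*s^2 - 25)/(s^2 + 25)^3.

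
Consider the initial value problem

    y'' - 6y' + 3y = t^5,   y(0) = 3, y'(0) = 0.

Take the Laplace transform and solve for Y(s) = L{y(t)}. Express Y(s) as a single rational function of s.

Apply the Laplace transform to the equation.
Using L{y''} = s^2 Y - s·y(0) - y'(0) and L{y'} = sY - y(0), with y(0) = 3, y'(0) = 0, the left side becomes (s^2 - 6*s + 3)Y - (3*s - 18).
The right side is L{t^5} = 120/s^6.
So (s^2 - 6*s + 3)Y = 120/s^6 + (3*s - 18).
Isolate Y and clear denominators.

Y(s) = (3*s^7 - 18*s^6 + 120)/(s^8 - 6*s^7 + 3*s^6)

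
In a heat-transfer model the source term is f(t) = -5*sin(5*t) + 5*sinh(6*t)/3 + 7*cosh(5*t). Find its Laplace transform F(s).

F(s) = 7*s/(s^2 - 25) - 25/(s^2 + 25) + 10/(s^2 - 36)

The transform is linear, so treat each term independently.
(7)·[L{cosh(5t)} = s/(s^2 - 25)]; (-5)·[L{sin(5t)} = 5/(s^2 + 25)]; (5/3)·[L{sinh(6t)} = 6/(s^2 - 36)].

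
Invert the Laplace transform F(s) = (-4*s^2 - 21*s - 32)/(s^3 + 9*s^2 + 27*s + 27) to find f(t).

f(t) = -5*t^2*exp(-3*t)/2 + 3*t*exp(-3*t) - 4*exp(-3*t)

Factor the denominator: s^3 + 9*s^2 + 27*s + 27 = (s + 3)^3.
Partial fraction decomposition gives [-4/(s + 3)] + [3/(s + 3)^2] + [-5/(s + 3)^3].
Invert each term: -4/(s + 3) ↔ -4e^(-3t); 3/(s + 3)^2 ↔ 3t·e^(-3t); -5/(s + 3)^3 ↔ (-5/2)t^2·e^(-3t).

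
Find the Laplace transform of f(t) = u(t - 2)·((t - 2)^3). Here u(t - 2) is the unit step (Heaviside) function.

By the second shifting theorem, L{u(t - c)·g(t - c)} = e^(-cs)·H(s) with c = 2 and H(s) = L{g(t)}.
L{t^3} = 3!/s^4 = 6/s^4.

6*exp(-2*s)/s^4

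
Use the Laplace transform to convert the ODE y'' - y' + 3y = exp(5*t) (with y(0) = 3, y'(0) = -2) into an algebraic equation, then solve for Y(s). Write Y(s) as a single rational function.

Take the Laplace transform of both sides.
Using L{y''} = s^2 Y - s·y(0) - y'(0) and L{y'} = sY - y(0), with y(0) = 3, y'(0) = -2, the left side becomes (s^2 - s + 3)Y - (3*s - 5).
The right side is L{exp(5*t)} = 1/(s - 5).
So (s^2 - s + 3)Y = 1/(s - 5) + (3*s - 5).
Isolate Y and clear denominators.

Y(s) = (3*s^2 - 20*s + 26)/(s^3 - 6*s^2 + 8*s - 15)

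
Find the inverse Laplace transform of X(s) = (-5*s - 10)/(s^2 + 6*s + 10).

5*exp(-3*t)*sin(t) - 5*exp(-3*t)*cos(t)

Complete the square in the denominator: s^2 + 6*s + 10 = (s + 3)^2 + 1^2.
Split the numerator to match: -5*s - 10 = -5·(s + 3) + 5·1.
Invert each term: -5·(s + 3)/((s + 3)^2 + 1) ↔ -5e^(-3t)cos(t); 5·1/((s + 3)^2 + 1) ↔ 5e^(-3t)sin(t).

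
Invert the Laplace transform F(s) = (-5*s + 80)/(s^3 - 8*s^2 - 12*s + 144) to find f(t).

f(t) = 5*t*exp(6*t) - exp(6*t) + exp(-4*t)

Factor the denominator: s^3 - 8*s^2 - 12*s + 144 = (s - 6)^2*(s + 4).
Partial fraction decomposition gives [-1/(s - 6)] + [5/(s - 6)^2] + [1/(s + 4)].
Invert each term: -1/(s - 6) ↔ -e^(6t); 5/(s - 6)^2 ↔ 5t·e^(6t); 1/(s + 4) ↔ e^(-4t).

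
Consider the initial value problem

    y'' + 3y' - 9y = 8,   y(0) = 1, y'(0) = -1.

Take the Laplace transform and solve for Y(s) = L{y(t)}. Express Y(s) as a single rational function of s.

Y(s) = (s^2 + 2*s + 8)/(s^3 + 3*s^2 - 9*s)

Transform both sides with L{·}.
With L{y''} = s^2 Y - s·y(0) - y'(0) and L{y'} = sY - y(0), with y(0) = 1, y'(0) = -1: the LHS transforms to (s^2 + 3*s - 9)Y - (s + 2).
The right side is L{8} = 8/s.
So (s^2 + 3*s - 9)Y = 8/s + (s + 2).
Isolate Y and clear denominators.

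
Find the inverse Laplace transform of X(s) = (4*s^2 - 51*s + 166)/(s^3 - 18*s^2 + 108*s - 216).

2*t^2*exp(6*t) - 3*t*exp(6*t) + 4*exp(6*t)

Factor the denominator: s^3 - 18*s^2 + 108*s - 216 = (s - 6)^3.
Partial fraction decomposition gives [4/(s - 6)] + [-3/(s - 6)^2] + [4/(s - 6)^3].
Invert each term: 4/(s - 6) ↔ 4e^(6t); -3/(s - 6)^2 ↔ -3t·e^(6t); 4/(s - 6)^3 ↔ (2)t^2·e^(6t).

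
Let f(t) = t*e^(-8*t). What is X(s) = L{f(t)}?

L{e^(-8t)} = 1/(s + 8).
Then apply L{t·g(t)} = -d/ds[G(s)] with G(s) = 1/(s + 8):
differentiating 1 time and applying the sign gives (s + 8)^(-2).

X(s) = (s + 8)^(-2)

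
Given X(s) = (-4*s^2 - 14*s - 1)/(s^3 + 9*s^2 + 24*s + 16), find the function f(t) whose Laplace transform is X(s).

Factor the denominator: s^3 + 9*s^2 + 24*s + 16 = (s + 1)*(s + 4)^2.
Partial fraction decomposition gives [-5/(s + 4)] + [3/(s + 4)^2] + [1/(s + 1)].
Invert each term: -5/(s + 4) ↔ -5e^(-4t); 3/(s + 4)^2 ↔ 3t·e^(-4t); 1/(s + 1) ↔ e^(-t).

f(t) = 3*t*exp(-4*t) + exp(-t) - 5*exp(-4*t)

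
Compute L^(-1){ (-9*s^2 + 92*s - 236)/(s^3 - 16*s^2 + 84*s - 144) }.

-4*t*exp(6*t) - 6*exp(6*t) - 3*exp(4*t)

Factor the denominator: s^3 - 16*s^2 + 84*s - 144 = (s - 6)^2*(s - 4).
Partial fraction decomposition gives [-6/(s - 6)] + [-4/(s - 6)^2] + [-3/(s - 4)].
Invert each term: -6/(s - 6) ↔ -6e^(6t); -4/(s - 6)^2 ↔ -4t·e^(6t); -3/(s - 4) ↔ -3e^(4t).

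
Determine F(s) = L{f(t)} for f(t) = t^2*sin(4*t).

L{sin(4t)} = 4/(s^2 + 16).
Then apply L{t^2·g(t)} = (-1)^2 d^2/ds^2[G(s)] with G(s) = 4/(s^2 + 16):
differentiating 2 times and applying the sign gives 8*(3*s^2 - 16)/(s^2 + 16)^3.

F(s) = 8*(3*s^2 - 16)/(s^2 + 16)^3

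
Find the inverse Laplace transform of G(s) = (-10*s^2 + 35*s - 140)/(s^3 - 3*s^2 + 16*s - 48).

-5*exp(3*t) + 5*sin(4*t) - 5*cos(4*t)

Factor the denominator: s^3 - 3*s^2 + 16*s - 48 = (s - 3)*(s^2 + 16).
Partial fraction decomposition gives [-5/(s - 3)] + [-5*s/(s^2 + 16)] + [20/(s^2 + 16)].
Invert each term: -5/(s - 3) ↔ -5e^(3t); -5·s/(s^2 + 16) ↔ -5cos(4t); 5·4/(s^2 + 16) ↔ 5sin(4t).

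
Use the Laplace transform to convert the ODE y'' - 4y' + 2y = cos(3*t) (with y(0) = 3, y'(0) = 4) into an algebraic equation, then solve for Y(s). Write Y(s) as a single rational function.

Y(s) = (3*s^3 - 8*s^2 + 28*s - 72)/(s^4 - 4*s^3 + 11*s^2 - 36*s + 18)

Apply the Laplace transform to the equation.
With L{y''} = s^2 Y - s·y(0) - y'(0) and L{y'} = sY - y(0), with y(0) = 3, y'(0) = 4: the LHS transforms to (s^2 - 4*s + 2)Y - (3*s - 8).
The right side is L{cos(3*t)} = s/(s^2 + 9).
So (s^2 - 4*s + 2)Y = s/(s^2 + 9) + (3*s - 8).
Solve for Y(s) and write it as one ratio of polynomials.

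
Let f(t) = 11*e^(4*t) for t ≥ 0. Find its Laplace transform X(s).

L{11} = 11/s.
By the first shifting theorem, multiplying by e^(4t) replaces s with s - 4.

X(s) = 11/(s - 4)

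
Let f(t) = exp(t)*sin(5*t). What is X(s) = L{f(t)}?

L{sin(5t)} = 5/(s^2 + 25).
By the first shifting theorem, multiplying by e^(t) replaces s with s - 1.

X(s) = 5/((s - 1)^2 + 25)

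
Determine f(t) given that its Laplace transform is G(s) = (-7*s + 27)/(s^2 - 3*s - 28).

f(t) = -2*exp(7*t) - 5*exp(-4*t)

Factor the denominator: s^2 - 3*s - 28 = (s - 7)*(s + 4).
Partial fraction decomposition gives [-5/(s + 4)] + [-2/(s - 7)].
Invert each term: -5/(s + 4) ↔ -5e^(-4t); -2/(s - 7) ↔ -2e^(7t).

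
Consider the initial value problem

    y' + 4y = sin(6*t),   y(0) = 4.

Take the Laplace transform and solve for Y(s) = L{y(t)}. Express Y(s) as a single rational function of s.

Y(s) = (4*s^2 + 150)/(s^3 + 4*s^2 + 36*s + 144)

Apply the Laplace transform to the equation.
The derivative rules (L{y'} = sY - y(0) = sY - 4) turn the left side into (s + 4)Y - (4).
The right side is L{sin(6*t)} = 6/(s^2 + 36).
So (s + 4)Y = 6/(s^2 + 36) + (4).
Divide through and combine into a single rational function.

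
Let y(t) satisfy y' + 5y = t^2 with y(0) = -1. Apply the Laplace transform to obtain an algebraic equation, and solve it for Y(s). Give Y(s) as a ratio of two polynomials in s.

Laplace-transform each side.
Using L{y'} = sY - y(0) = sY - (-1), the left side becomes (s + 5)Y - (-1).
The right side is L{t^2} = 2/s^3.
So (s + 5)Y = 2/s^3 + (-1).
Solve for Y(s) and write it as one ratio of polynomials.

Y(s) = (-s^3 + 2)/(s^4 + 5*s^3)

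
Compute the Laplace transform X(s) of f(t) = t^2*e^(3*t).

L{e^(3t)} = 1/(s - 3).
Then apply L{t^2·g(t)} = (-1)^2 d^2/ds^2[G(s)] with G(s) = 1/(s - 3):
differentiating 2 times and applying the sign gives 2/(s - 3)^3.

X(s) = 2/(s - 3)^3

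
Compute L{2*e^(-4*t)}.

L{2} = 2/s.
By the first shifting theorem, multiplying by e^(-4t) replaces s with s + 4.

2/(s + 4)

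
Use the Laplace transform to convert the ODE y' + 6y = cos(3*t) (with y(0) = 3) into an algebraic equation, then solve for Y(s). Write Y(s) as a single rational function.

Transform both sides with L{·}.
With L{y'} = sY - y(0) = sY - 3: the LHS transforms to (s + 6)Y - (3).
The right side is L{cos(3*t)} = s/(s^2 + 9).
So (s + 6)Y = s/(s^2 + 9) + (3).
Solve for Y(s) and write it as one ratio of polynomials.

Y(s) = (3*s^2 + s + 27)/(s^3 + 6*s^2 + 9*s + 54)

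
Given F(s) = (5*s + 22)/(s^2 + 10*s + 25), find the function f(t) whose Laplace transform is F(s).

Factor the denominator: s^2 + 10*s + 25 = (s + 5)^2.
Partial fraction decomposition gives [5/(s + 5)] + [-3/(s + 5)^2].
Invert each term: 5/(s + 5) ↔ 5e^(-5t); -3/(s + 5)^2 ↔ -3t·e^(-5t).

f(t) = -3*t*exp(-5*t) + 5*exp(-5*t)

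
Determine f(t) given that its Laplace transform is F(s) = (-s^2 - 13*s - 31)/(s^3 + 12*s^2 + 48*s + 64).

f(t) = 5*t^2*exp(-4*t)/2 - 5*t*exp(-4*t) - exp(-4*t)

Factor the denominator: s^3 + 12*s^2 + 48*s + 64 = (s + 4)^3.
Partial fraction decomposition gives [-1/(s + 4)] + [-5/(s + 4)^2] + [5/(s + 4)^3].
Invert each term: -1/(s + 4) ↔ -e^(-4t); -5/(s + 4)^2 ↔ -5t·e^(-4t); 5/(s + 4)^3 ↔ (5/2)t^2·e^(-4t).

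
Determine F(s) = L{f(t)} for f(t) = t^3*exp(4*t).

L{t^3} = 3!/s^4 = 6/s^4.
By the first shifting theorem, multiplying by e^(4t) replaces s with s - 4.

F(s) = 6/(s - 4)^4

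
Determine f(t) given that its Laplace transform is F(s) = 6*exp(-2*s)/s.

The factor e^(-2s) signals a time shift by c = 2 (second shifting theorem).
L{6} = 6/s, so L^-1{6/s} = 6.
Hence the inverse is u(t - 2) times that function evaluated at t - 2.

f(t) = Heaviside(t - 2)*(6)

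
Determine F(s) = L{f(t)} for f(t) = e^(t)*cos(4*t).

L{cos(4t)} = s/(s^2 + 16).
By the first shifting theorem, multiplying by e^(t) replaces s with s - 1.

F(s) = (s - 1)/((s - 1)^2 + 16)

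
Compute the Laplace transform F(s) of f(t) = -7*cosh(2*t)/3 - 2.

F(s) = -7*s/(3*(s^2 - 4)) - 2/s

The transform is linear, so treat each term independently.
(-7/3)·[L{cosh(2t)} = s/(s^2 - 4)]; L{-2} = -2/s.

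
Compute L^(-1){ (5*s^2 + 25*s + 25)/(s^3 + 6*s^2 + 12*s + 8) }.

Factor the denominator: s^3 + 6*s^2 + 12*s + 8 = (s + 2)^3.
Partial fraction decomposition gives [5/(s + 2)] + [5/(s + 2)^2] + [-5/(s + 2)^3].
Invert each term: 5/(s + 2) ↔ 5e^(-2t); 5/(s + 2)^2 ↔ 5t·e^(-2t); -5/(s + 2)^3 ↔ (-5/2)t^2·e^(-2t).

-5*t^2*exp(-2*t)/2 + 5*t*exp(-2*t) + 5*exp(-2*t)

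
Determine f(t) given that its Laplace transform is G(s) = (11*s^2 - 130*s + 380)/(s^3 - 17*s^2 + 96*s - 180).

Factor the denominator: s^3 - 17*s^2 + 96*s - 180 = (s - 6)^2*(s - 5).
Partial fraction decomposition gives [6/(s - 6)] + [-4/(s - 6)^2] + [5/(s - 5)].
Invert each term: 6/(s - 6) ↔ 6e^(6t); -4/(s - 6)^2 ↔ -4t·e^(6t); 5/(s - 5) ↔ 5e^(5t).

f(t) = -4*t*exp(6*t) + 6*exp(6*t) + 5*exp(5*t)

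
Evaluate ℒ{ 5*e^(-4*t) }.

L{5} = 5/s.
By the first shifting theorem, multiplying by e^(-4t) replaces s with s + 4.

5/(s + 4)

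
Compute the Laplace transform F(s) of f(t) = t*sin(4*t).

L{sin(4t)} = 4/(s^2 + 16).
Then apply L{t·g(t)} = -d/ds[G(s)] with G(s) = 4/(s^2 + 16):
differentiating 1 time and applying the sign gives 8*s/(s^2 + 16)^2.

F(s) = 8*s/(s^2 + 16)^2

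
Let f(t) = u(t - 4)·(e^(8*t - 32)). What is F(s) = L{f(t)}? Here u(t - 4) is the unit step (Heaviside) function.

By the second shifting theorem, L{u(t - c)·g(t - c)} = e^(-cs)·G(s) with c = 4 and G(s) = L{g(t)}.
L{e^(8t)} = 1/(s - 8).

F(s) = exp(-4*s)/(s - 8)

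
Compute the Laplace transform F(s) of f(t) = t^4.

F(s) = 24/s^5

L{t^4} = 4!/s^5 = 24/s^5.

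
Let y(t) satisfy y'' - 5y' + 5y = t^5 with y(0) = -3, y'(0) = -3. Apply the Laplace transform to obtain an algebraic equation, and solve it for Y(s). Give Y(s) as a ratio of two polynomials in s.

Y(s) = (-3*s^7 + 12*s^6 + 120)/(s^8 - 5*s^7 + 5*s^6)

Laplace-transform each side.
With L{y''} = s^2 Y - s·y(0) - y'(0) and L{y'} = sY - y(0), with y(0) = -3, y'(0) = -3: the LHS transforms to (s^2 - 5*s + 5)Y - (-3*s + 12).
The right side is L{t^5} = 120/s^6.
So (s^2 - 5*s + 5)Y = 120/s^6 + (-3*s + 12).
Divide through and combine into a single rational function.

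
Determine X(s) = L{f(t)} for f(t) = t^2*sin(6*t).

L{sin(6t)} = 6/(s^2 + 36).
Then apply L{t^2·g(t)} = (-1)^2 d^2/ds^2[G(s)] with G(s) = 6/(s^2 + 36):
differentiating 2 times and applying the sign gives 36*(s^2 - 12)/(s^2 + 36)^3.

X(s) = 36*(s^2 - 12)/(s^2 + 36)^3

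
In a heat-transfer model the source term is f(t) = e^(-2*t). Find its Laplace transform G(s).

G(s) = 1/(s + 2)

L{e^(-2t)} = 1/(s + 2).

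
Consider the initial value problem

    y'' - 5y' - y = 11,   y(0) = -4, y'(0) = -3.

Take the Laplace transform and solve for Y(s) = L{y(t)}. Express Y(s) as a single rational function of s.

Apply the Laplace transform to the equation.
With L{y''} = s^2 Y - s·y(0) - y'(0) and L{y'} = sY - y(0), with y(0) = -4, y'(0) = -3: the LHS transforms to (s^2 - 5*s - 1)Y - (-4*s + 17).
The right side is L{11} = 11/s.
So (s^2 - 5*s - 1)Y = 11/s + (-4*s + 17).
Divide through and combine into a single rational function.

Y(s) = (-4*s^2 + 17*s + 11)/(s^3 - 5*s^2 - s)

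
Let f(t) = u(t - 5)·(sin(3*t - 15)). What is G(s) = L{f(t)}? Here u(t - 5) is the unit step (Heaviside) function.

By the second shifting theorem, L{u(t - c)·g(t - c)} = e^(-cs)·H(s) with c = 5 and H(s) = L{g(t)}.
L{sin(3t)} = 3/(s^2 + 9).

G(s) = 3*exp(-5*s)/(s^2 + 9)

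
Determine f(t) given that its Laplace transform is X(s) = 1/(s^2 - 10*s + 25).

f(t) = t*exp(5*t)

Rewrite the denominator: s^2 - 10*s + 25 = (s - 5)^2.
The form in (s - 5) signals a first-shifting-theorem factor e^(5t).
Since L{t} = 1!/s^2 = 1/s^2, the inverse is t*e^(5*t).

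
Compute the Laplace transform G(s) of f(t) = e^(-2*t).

L{e^(-2t)} = 1/(s + 2).

G(s) = 1/(s + 2)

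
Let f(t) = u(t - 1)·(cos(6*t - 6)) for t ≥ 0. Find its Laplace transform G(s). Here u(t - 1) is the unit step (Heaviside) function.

By the second shifting theorem, L{u(t - c)·g(t - c)} = e^(-cs)·H(s) with c = 1 and H(s) = L{g(t)}.
L{cos(6t)} = s/(s^2 + 36).

G(s) = s*exp(-s)/(s^2 + 36)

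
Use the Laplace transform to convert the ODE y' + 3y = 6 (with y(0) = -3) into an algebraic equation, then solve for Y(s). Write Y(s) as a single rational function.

Y(s) = (-3*s + 6)/(s^2 + 3*s)

Take the Laplace transform of both sides.
With L{y'} = sY - y(0) = sY - (-3): the LHS transforms to (s + 3)Y - (-3).
The right side is L{6} = 6/s.
So (s + 3)Y = 6/s + (-3).
Solve for Y(s) and write it as one ratio of polynomials.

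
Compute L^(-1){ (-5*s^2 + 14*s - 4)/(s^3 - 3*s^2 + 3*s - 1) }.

Factor the denominator: s^3 - 3*s^2 + 3*s - 1 = (s - 1)^3.
Partial fraction decomposition gives [-5/(s - 1)] + [4/(s - 1)^2] + [5/(s - 1)^3].
Invert each term: -5/(s - 1) ↔ -5e^(t); 4/(s - 1)^2 ↔ 4t·e^(t); 5/(s - 1)^3 ↔ (5/2)t^2·e^(t).

5*t^2*exp(t)/2 + 4*t*exp(t) - 5*exp(t)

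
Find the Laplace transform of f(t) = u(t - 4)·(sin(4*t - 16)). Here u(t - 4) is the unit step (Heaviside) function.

By the second shifting theorem, L{u(t - c)·g(t - c)} = e^(-cs)·H(s) with c = 4 and H(s) = L{g(t)}.
L{sin(4t)} = 4/(s^2 + 16).

4*exp(-4*s)/(s^2 + 16)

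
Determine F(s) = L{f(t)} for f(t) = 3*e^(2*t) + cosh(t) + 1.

The transform is linear, so treat each term independently.
L{1} = 1/s; L{cosh(t)} = s/(s^2 - 1); (3)·[L{e^(2t)} = 1/(s - 2)].

F(s) = s/(s^2 - 1) + 3/(s - 2) + 1/s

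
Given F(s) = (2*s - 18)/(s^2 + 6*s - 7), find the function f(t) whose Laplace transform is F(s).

Factor the denominator: s^2 + 6*s - 7 = (s - 1)*(s + 7).
Partial fraction decomposition gives [-2/(s - 1)] + [4/(s + 7)].
Invert each term: -2/(s - 1) ↔ -2e^(t); 4/(s + 7) ↔ 4e^(-7t).

f(t) = -2*exp(t) + 4*exp(-7*t)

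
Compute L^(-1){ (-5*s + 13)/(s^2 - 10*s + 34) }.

Complete the square in the denominator: s^2 - 10*s + 34 = (s - 5)^2 + 3^2.
Split the numerator to match: -5*s + 13 = -5·(s - 5) - 4·3.
Invert each term: -5·(s - 5)/((s - 5)^2 + 9) ↔ -5e^(5t)cos(3t); -4·3/((s - 5)^2 + 9) ↔ -4e^(5t)sin(3t).

-4*exp(5*t)*sin(3*t) - 5*exp(5*t)*cos(3*t)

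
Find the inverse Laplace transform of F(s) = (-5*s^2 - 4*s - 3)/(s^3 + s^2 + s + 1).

-sin(t) - 3*cos(t) - 2*exp(-t)

Factor the denominator: s^3 + s^2 + s + 1 = (s + 1)*(s^2 + 1).
Partial fraction decomposition gives [-2/(s + 1)] + [-3*s/(s^2 + 1)] + [-1/(s^2 + 1)].
Invert each term: -2/(s + 1) ↔ -2e^(-t); -3·s/(s^2 + 1) ↔ -3cos(t); -1·1/(s^2 + 1) ↔ -sin(t).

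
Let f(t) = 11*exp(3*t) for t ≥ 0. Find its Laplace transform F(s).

L{11} = 11/s.
By the first shifting theorem, multiplying by e^(3t) replaces s with s - 3.

F(s) = 11/(s - 3)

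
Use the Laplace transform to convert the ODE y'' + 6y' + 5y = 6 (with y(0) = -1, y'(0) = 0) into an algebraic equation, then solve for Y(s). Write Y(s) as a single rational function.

Y(s) = (-s^2 - 6*s + 6)/(s^3 + 6*s^2 + 5*s)

Apply the Laplace transform to the equation.
Using L{y''} = s^2 Y - s·y(0) - y'(0) and L{y'} = sY - y(0), with y(0) = -1, y'(0) = 0, the left side becomes (s^2 + 6*s + 5)Y - (-s - 6).
The right side is L{6} = 6/s.
So (s^2 + 6*s + 5)Y = 6/s + (-s - 6).
Isolate Y and clear denominators.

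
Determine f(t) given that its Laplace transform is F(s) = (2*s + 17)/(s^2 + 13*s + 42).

f(t) = 5*exp(-6*t) - 3*exp(-7*t)

Factor the denominator: s^2 + 13*s + 42 = (s + 6)*(s + 7).
Partial fraction decomposition gives [5/(s + 6)] + [-3/(s + 7)].
Invert each term: 5/(s + 6) ↔ 5e^(-6t); -3/(s + 7) ↔ -3e^(-7t).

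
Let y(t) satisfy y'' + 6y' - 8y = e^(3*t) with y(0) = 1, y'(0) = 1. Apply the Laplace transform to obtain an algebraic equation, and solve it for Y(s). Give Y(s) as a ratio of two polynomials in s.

Y(s) = (s^2 + 4*s - 20)/(s^3 + 3*s^2 - 26*s + 24)

Laplace-transform each side.
With L{y''} = s^2 Y - s·y(0) - y'(0) and L{y'} = sY - y(0), with y(0) = 1, y'(0) = 1: the LHS transforms to (s^2 + 6*s - 8)Y - (s + 7).
The right side is L{e^(3*t)} = 1/(s - 3).
So (s^2 + 6*s - 8)Y = 1/(s - 3) + (s + 7).
Solve for Y(s) and write it as one ratio of polynomials.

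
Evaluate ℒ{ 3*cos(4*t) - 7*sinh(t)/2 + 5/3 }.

3*s/(s^2 + 16) - 7/(2*(s^2 - 1)) + 5/(3*s)

By linearity of the Laplace transform, transform each term separately.
L{5/3} = (5/3)/s; (-7/2)·[L{sinh(t)} = 1/(s^2 - 1)]; (3)·[L{cos(4t)} = s/(s^2 + 16)].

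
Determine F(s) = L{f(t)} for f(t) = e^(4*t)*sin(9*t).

L{sin(9t)} = 9/(s^2 + 81).
By the first shifting theorem, multiplying by e^(4t) replaces s with s - 4.

F(s) = 9/((s - 4)^2 + 81)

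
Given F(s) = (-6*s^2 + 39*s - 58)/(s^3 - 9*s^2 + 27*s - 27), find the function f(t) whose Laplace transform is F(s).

f(t) = 5*t^2*exp(3*t)/2 + 3*t*exp(3*t) - 6*exp(3*t)

Factor the denominator: s^3 - 9*s^2 + 27*s - 27 = (s - 3)^3.
Partial fraction decomposition gives [-6/(s - 3)] + [3/(s - 3)^2] + [5/(s - 3)^3].
Invert each term: -6/(s - 3) ↔ -6e^(3t); 3/(s - 3)^2 ↔ 3t·e^(3t); 5/(s - 3)^3 ↔ (5/2)t^2·e^(3t).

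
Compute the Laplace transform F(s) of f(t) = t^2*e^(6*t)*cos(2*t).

L{cos(2t)} = s/(s^2 + 4).
Multiplying by e^(6t) shifts s → s - 6, so L{e^(6*t)*cos(2*t)} = (s - 6)/((s - 6)^2 + 4).
Then apply L{t^2·g(t)} = (-1)^2 d^2/ds^2[G(s)] with G(s) = (s - 6)/((s - 6)^2 + 4):
differentiating 2 times and applying the sign gives 2*(s - 6)*(s^2 - 12*s + 24)/(s^2 - 12*s + 40)^3.

F(s) = 2*(s - 6)*(s^2 - 12*s + 24)/(s^2 - 12*s + 40)^3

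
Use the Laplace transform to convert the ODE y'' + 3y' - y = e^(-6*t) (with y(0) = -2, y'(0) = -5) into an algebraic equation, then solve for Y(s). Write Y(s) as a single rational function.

Apply the Laplace transform to the equation.
Using L{y''} = s^2 Y - s·y(0) - y'(0) and L{y'} = sY - y(0), with y(0) = -2, y'(0) = -5, the left side becomes (s^2 + 3*s - 1)Y - (-2*s - 11).
The right side is L{e^(-6*t)} = 1/(s + 6).
So (s^2 + 3*s - 1)Y = 1/(s + 6) + (-2*s - 11).
Divide through and combine into a single rational function.

Y(s) = (-2*s^2 - 23*s - 65)/(s^3 + 9*s^2 + 17*s - 6)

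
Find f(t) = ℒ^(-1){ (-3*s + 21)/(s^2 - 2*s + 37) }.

f(t) = 3*exp(t)*sin(6*t) - 3*exp(t)*cos(6*t)

Complete the square in the denominator: s^2 - 2*s + 37 = (s - 1)^2 + 6^2.
Split the numerator to match: -3*s + 21 = -3·(s - 1) + 3·6.
Invert each term: -3·(s - 1)/((s - 1)^2 + 36) ↔ -3e^(t)cos(6t); 3·6/((s - 1)^2 + 36) ↔ 3e^(t)sin(6t).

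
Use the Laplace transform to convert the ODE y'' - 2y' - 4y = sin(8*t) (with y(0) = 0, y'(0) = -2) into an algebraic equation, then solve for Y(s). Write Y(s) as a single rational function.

Laplace-transform each side.
With L{y''} = s^2 Y - s·y(0) - y'(0) and L{y'} = sY - y(0), with y(0) = 0, y'(0) = -2: the LHS transforms to (s^2 - 2*s - 4)Y - (-2).
The right side is L{sin(8*t)} = 8/(s^2 + 64).
So (s^2 - 2*s - 4)Y = 8/(s^2 + 64) + (-2).
Divide through and combine into a single rational function.

Y(s) = (-2*s^2 - 120)/(s^4 - 2*s^3 + 60*s^2 - 128*s - 256)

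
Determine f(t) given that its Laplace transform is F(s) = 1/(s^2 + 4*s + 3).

Rewrite the denominator: s^2 + 4*s + 3 = (s + 2)^2 - 1.
The form in (s + 2) signals a first-shifting-theorem factor e^(-2t).
Since L{sinh(t)} = 1/(s^2 - 1), the inverse is exp(-2*t)*sinh(t).

f(t) = exp(-2*t)*sinh(t)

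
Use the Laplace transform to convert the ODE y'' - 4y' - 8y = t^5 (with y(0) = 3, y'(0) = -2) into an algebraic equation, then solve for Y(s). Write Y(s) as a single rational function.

Laplace-transform each side.
Using L{y''} = s^2 Y - s·y(0) - y'(0) and L{y'} = sY - y(0), with y(0) = 3, y'(0) = -2, the left side becomes (s^2 - 4*s - 8)Y - (3*s - 14).
The right side is L{t^5} = 120/s^6.
So (s^2 - 4*s - 8)Y = 120/s^6 + (3*s - 14).
Divide through and combine into a single rational function.

Y(s) = (3*s^7 - 14*s^6 + 120)/(s^8 - 4*s^7 - 8*s^6)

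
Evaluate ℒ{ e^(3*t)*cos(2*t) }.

L{cos(2t)} = s/(s^2 + 4).
By the first shifting theorem, multiplying by e^(3t) replaces s with s - 3.

(s - 3)/((s - 3)^2 + 4)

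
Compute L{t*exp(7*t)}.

(s - 7)^(-2)

L{t} = 1!/s^2 = 1/s^2.
By the first shifting theorem, multiplying by e^(7t) replaces s with s - 7.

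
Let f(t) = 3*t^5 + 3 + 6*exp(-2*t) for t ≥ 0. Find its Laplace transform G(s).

G(s) = 6/(s + 2) + 3/s + 360/s^6

The transform is linear, so treat each term independently.
(6)·[L{e^(-2t)} = 1/(s + 2)]; (3)·[L{t^5} = 5!/s^6 = 120/s^6]; L{3} = 3/s.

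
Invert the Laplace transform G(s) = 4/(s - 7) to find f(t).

f(t) = 4*exp(7*t)

Since L{e^(7t)} = 1/(s - 7), the inverse is e^(7*t), scaled by 4.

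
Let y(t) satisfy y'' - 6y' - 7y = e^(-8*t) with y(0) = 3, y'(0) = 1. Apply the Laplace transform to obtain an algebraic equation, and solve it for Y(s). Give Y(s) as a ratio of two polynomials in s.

Y(s) = (3*s^2 + 7*s - 135)/(s^3 + 2*s^2 - 55*s - 56)

Transform both sides with L{·}.
The derivative rules (L{y''} = s^2 Y - s·y(0) - y'(0) and L{y'} = sY - y(0), with y(0) = 3, y'(0) = 1) turn the left side into (s^2 - 6*s - 7)Y - (3*s - 17).
The right side is L{e^(-8*t)} = 1/(s + 8).
So (s^2 - 6*s - 7)Y = 1/(s + 8) + (3*s - 17).
Solve for Y(s) and write it as one ratio of polynomials.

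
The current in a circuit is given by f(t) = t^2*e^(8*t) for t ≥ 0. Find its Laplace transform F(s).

L{t^2} = 2!/s^3 = 2/s^3.
By the first shifting theorem, multiplying by e^(8t) replaces s with s - 8.

F(s) = 2/(s - 8)^3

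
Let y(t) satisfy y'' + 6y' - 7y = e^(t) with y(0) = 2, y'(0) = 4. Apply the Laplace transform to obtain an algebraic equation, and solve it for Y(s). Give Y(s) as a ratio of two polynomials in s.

Laplace-transform each side.
The derivative rules (L{y''} = s^2 Y - s·y(0) - y'(0) and L{y'} = sY - y(0), with y(0) = 2, y'(0) = 4) turn the left side into (s^2 + 6*s - 7)Y - (2*s + 16).
The right side is L{e^(t)} = 1/(s - 1).
So (s^2 + 6*s - 7)Y = 1/(s - 1) + (2*s + 16).
Divide through and combine into a single rational function.

Y(s) = (2*s^2 + 14*s - 15)/(s^3 + 5*s^2 - 13*s + 7)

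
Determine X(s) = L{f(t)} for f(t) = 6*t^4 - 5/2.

X(s) = -5/(2*s) + 144/s^5

By linearity of the Laplace transform, transform each term separately.
(6)·[L{t^4} = 4!/s^5 = 24/s^5]; L{-5/2} = (-5/2)/s.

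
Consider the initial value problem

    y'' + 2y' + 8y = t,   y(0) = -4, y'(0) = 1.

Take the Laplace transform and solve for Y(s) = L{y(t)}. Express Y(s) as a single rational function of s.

Transform both sides with L{·}.
With L{y''} = s^2 Y - s·y(0) - y'(0) and L{y'} = sY - y(0), with y(0) = -4, y'(0) = 1: the LHS transforms to (s^2 + 2*s + 8)Y - (-4*s - 7).
The right side is L{t} = s^(-2).
So (s^2 + 2*s + 8)Y = s^(-2) + (-4*s - 7).
Solve for Y(s) and write it as one ratio of polynomials.

Y(s) = (-4*s^3 - 7*s^2 + 1)/(s^4 + 2*s^3 + 8*s^2)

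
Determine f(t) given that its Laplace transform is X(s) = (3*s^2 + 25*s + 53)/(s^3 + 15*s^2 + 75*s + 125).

f(t) = 3*t^2*exp(-5*t)/2 - 5*t*exp(-5*t) + 3*exp(-5*t)

Factor the denominator: s^3 + 15*s^2 + 75*s + 125 = (s + 5)^3.
Partial fraction decomposition gives [3/(s + 5)] + [-5/(s + 5)^2] + [3/(s + 5)^3].
Invert each term: 3/(s + 5) ↔ 3e^(-5t); -5/(s + 5)^2 ↔ -5t·e^(-5t); 3/(s + 5)^3 ↔ (3/2)t^2·e^(-5t).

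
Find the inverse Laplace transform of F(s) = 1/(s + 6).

exp(-6*t)

Since L{e^(-6t)} = 1/(s + 6), the inverse is e^(-6*t).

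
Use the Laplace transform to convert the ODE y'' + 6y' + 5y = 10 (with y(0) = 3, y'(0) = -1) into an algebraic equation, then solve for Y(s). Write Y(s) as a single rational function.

Laplace-transform each side.
Using L{y''} = s^2 Y - s·y(0) - y'(0) and L{y'} = sY - y(0), with y(0) = 3, y'(0) = -1, the left side becomes (s^2 + 6*s + 5)Y - (3*s + 17).
The right side is L{10} = 10/s.
So (s^2 + 6*s + 5)Y = 10/s + (3*s + 17).
Isolate Y and clear denominators.

Y(s) = (3*s + 2)/(s^2 + s)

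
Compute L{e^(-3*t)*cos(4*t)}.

(s + 3)/((s + 3)^2 + 16)

L{cos(4t)} = s/(s^2 + 16).
By the first shifting theorem, multiplying by e^(-3t) replaces s with s + 3.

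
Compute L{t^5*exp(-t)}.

120/(s + 1)^6

L{t^5} = 5!/s^6 = 120/s^6.
By the first shifting theorem, multiplying by e^(-t) replaces s with s + 1.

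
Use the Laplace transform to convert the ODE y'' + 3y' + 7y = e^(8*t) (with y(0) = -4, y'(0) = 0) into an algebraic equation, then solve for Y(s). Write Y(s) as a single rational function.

Apply the Laplace transform to the equation.
The derivative rules (L{y''} = s^2 Y - s·y(0) - y'(0) and L{y'} = sY - y(0), with y(0) = -4, y'(0) = 0) turn the left side into (s^2 + 3*s + 7)Y - (-4*s - 12).
The right side is L{e^(8*t)} = 1/(s - 8).
So (s^2 + 3*s + 7)Y = 1/(s - 8) + (-4*s - 12).
Isolate Y and clear denominators.

Y(s) = (-4*s^2 + 20*s + 97)/(s^3 - 5*s^2 - 17*s - 56)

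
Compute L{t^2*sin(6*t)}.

L{sin(6t)} = 6/(s^2 + 36).
Then apply L{t^2·g(t)} = (-1)^2 d^2/ds^2[G(s)] with G(s) = 6/(s^2 + 36):
differentiating 2 times and applying the sign gives 36*(s^2 - 12)/(s^2 + 36)^3.

36*(s^2 - 12)/(s^2 + 36)^3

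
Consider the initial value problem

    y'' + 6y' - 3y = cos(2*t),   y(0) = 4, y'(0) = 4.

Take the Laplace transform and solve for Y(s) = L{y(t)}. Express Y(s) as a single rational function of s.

Laplace-transform each side.
Using L{y''} = s^2 Y - s·y(0) - y'(0) and L{y'} = sY - y(0), with y(0) = 4, y'(0) = 4, the left side becomes (s^2 + 6*s - 3)Y - (4*s + 28).
The right side is L{cos(2*t)} = s/(s^2 + 4).
So (s^2 + 6*s - 3)Y = s/(s^2 + 4) + (4*s + 28).
Solve for Y(s) and write it as one ratio of polynomials.

Y(s) = (4*s^3 + 28*s^2 + 17*s + 112)/(s^4 + 6*s^3 + s^2 + 24*s - 12)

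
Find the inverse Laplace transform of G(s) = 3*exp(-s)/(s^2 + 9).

The factor e^(-s) signals a time shift by c = 1 (second shifting theorem).
L{sin(3t)} = 3/(s^2 + 9), so L^-1{3/(s^2 + 9)} = sin(3*t).
Hence the inverse is u(t - 1) times that function evaluated at t - 1.

Heaviside(t - 1)*(sin(3*t - 3))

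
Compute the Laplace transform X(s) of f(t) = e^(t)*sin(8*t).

X(s) = 8/((s - 1)^2 + 64)

L{sin(8t)} = 8/(s^2 + 64).
By the first shifting theorem, multiplying by e^(t) replaces s with s - 1.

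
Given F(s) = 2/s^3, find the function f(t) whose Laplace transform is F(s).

f(t) = t^2

Since L{t^2} = 2!/s^3 = 2/s^3, the inverse is t^2.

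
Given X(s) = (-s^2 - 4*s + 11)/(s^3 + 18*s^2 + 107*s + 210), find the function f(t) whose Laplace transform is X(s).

Factor the denominator: s^3 + 18*s^2 + 107*s + 210 = (s + 5)*(s + 6)*(s + 7).
Partial fraction decomposition gives [-5/(s + 7)] + [3/(s + 5)] + [1/(s + 6)].
Invert each term: -5/(s + 7) ↔ -5e^(-7t); 3/(s + 5) ↔ 3e^(-5t); 1/(s + 6) ↔ e^(-6t).

f(t) = 3*exp(-5*t) + exp(-6*t) - 5*exp(-7*t)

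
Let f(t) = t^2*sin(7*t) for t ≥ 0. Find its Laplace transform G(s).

G(s) = 14*(3*s^2 - 49)/(s^2 + 49)^3

L{sin(7t)} = 7/(s^2 + 49).
Then apply L{t^2·g(t)} = (-1)^2 d^2/ds^2[H(s)] with H(s) = 7/(s^2 + 49):
differentiating 2 times and applying the sign gives 14*(3*s^2 - 49)/(s^2 + 49)^3.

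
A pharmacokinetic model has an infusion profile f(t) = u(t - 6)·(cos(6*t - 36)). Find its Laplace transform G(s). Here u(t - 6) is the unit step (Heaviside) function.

G(s) = s*exp(-6*s)/(s^2 + 36)

By the second shifting theorem, L{u(t - c)·g(t - c)} = e^(-cs)·H(s) with c = 6 and H(s) = L{g(t)}.
L{cos(6t)} = s/(s^2 + 36).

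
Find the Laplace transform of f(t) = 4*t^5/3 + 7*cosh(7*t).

7*s/(s^2 - 49) + 160/s^6

By linearity of the Laplace transform, transform each term separately.
(7)·[L{cosh(7t)} = s/(s^2 - 49)]; (4/3)·[L{t^5} = 5!/s^6 = 120/s^6].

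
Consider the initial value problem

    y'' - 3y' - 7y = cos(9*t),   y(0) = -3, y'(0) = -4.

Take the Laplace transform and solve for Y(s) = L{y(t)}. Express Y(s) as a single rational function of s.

Y(s) = (-3*s^3 + 5*s^2 - 242*s + 405)/(s^4 - 3*s^3 + 74*s^2 - 243*s - 567)

Transform both sides with L{·}.
Using L{y''} = s^2 Y - s·y(0) - y'(0) and L{y'} = sY - y(0), with y(0) = -3, y'(0) = -4, the left side becomes (s^2 - 3*s - 7)Y - (-3*s + 5).
The right side is L{cos(9*t)} = s/(s^2 + 81).
So (s^2 - 3*s - 7)Y = s/(s^2 + 81) + (-3*s + 5).
Solve for Y(s) and write it as one ratio of polynomials.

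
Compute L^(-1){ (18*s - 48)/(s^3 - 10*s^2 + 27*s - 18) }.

4*exp(6*t) - exp(3*t) - 3*exp(t)

Factor the denominator: s^3 - 10*s^2 + 27*s - 18 = (s - 6)*(s - 3)*(s - 1).
Partial fraction decomposition gives [-3/(s - 1)] + [4/(s - 6)] + [-1/(s - 3)].
Invert each term: -3/(s - 1) ↔ -3e^(t); 4/(s - 6) ↔ 4e^(6t); -1/(s - 3) ↔ -e^(3t).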